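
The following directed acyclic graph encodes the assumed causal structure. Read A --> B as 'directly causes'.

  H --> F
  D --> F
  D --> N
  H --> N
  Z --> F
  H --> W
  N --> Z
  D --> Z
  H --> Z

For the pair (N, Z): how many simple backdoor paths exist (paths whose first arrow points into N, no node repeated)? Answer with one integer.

A backdoor path from N to Z is any simple undirected path whose first edge points into N (i.e. leaves N via a parent).
Parents of N: {D, H}.
Enumerating:
  P1: N <- H -> Z
  P2: N <- H -> F <- D -> Z
  P3: N <- H -> F <- Z
  P4: N <- D -> Z
  P5: N <- D -> F <- H -> Z
  P6: N <- D -> F <- Z
That exhausts the simple backdoor paths. Count: 6.

6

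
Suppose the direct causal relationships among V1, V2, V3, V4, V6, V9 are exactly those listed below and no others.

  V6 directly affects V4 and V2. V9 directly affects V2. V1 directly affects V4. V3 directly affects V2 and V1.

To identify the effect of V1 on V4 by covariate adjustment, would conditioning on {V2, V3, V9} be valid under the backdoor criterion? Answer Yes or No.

Backdoor paths from V1 to V4 (paths whose first edge points into V1):
  P1: V1 <- V3 -> V2 <- V6 -> V4
Condition 1 (no descendant of V1 in the set): holds — descendants of V1 are {V4}; none are in {V2, V3, V9}.
Condition 2 (every backdoor path blocked by {V2, V3, V9}):
  P1: blocked at fork node V3 ∈ conditioning set.
{V2, V3, V9} satisfies the backdoor criterion.

Yes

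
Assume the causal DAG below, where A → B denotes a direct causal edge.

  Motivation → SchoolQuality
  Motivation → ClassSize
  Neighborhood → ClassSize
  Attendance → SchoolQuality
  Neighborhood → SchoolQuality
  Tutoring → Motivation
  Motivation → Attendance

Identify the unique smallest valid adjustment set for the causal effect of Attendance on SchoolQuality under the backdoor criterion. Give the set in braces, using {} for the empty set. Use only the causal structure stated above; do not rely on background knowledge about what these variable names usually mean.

Variables eligible for adjustment (non-descendants of Attendance, excluding Attendance and SchoolQuality): {ClassSize, Motivation, Neighborhood, Tutoring}.
Backdoor paths from Attendance to SchoolQuality:
  P1: Attendance <- Motivation -> SchoolQuality
  P2: Attendance <- Motivation -> ClassSize <- Neighborhood -> SchoolQuality
The empty set is not sufficient: P1 (Attendance <- Motivation -> SchoolQuality) has no collider blocking it and no conditioned non-collider, so it is open.
Try {Motivation}:
  P1: blocked at fork node Motivation ∈ conditioning set.
  P2: blocked at fork node Motivation ∈ conditioning set.
{Motivation} contains no descendant of Attendance and blocks every backdoor path.
No other singleton works — e.g. {Tutoring} leaves P1 open — so {Motivation} is the unique smallest valid adjustment set.

{Motivation}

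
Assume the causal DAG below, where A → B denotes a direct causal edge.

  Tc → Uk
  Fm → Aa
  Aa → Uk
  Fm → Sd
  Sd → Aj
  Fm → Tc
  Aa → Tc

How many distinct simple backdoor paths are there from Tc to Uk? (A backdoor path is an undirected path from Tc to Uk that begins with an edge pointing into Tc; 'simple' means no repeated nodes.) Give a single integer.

2

A backdoor path from Tc to Uk is any simple undirected path whose first edge points into Tc (i.e. leaves Tc via a parent).
Parents of Tc: {Aa, Fm}.
Enumerating:
  P1: Tc <- Fm -> Aa -> Uk
  P2: Tc <- Aa -> Uk
That exhausts the simple backdoor paths. Count: 2.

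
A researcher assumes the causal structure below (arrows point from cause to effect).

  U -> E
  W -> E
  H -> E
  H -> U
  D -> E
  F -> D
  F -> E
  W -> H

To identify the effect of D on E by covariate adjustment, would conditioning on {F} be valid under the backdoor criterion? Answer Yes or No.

Backdoor paths from D to E (paths whose first edge points into D):
  P1: D <- F -> E
Condition 1 (no descendant of D in the set): holds — descendants of D are {E}; none are in {F}.
Condition 2 (every backdoor path blocked by {F}):
  P1: blocked at fork node F ∈ conditioning set.
{F} satisfies the backdoor criterion.

Yes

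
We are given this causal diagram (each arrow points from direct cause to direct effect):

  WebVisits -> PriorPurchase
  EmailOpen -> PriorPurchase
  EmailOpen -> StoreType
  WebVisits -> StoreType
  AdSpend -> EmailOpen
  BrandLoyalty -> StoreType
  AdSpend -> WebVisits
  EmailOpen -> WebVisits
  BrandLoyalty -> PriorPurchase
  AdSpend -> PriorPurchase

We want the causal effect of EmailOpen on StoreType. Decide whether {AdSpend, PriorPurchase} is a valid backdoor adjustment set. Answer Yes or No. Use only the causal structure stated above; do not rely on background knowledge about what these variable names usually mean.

No

Backdoor paths from EmailOpen to StoreType (paths whose first edge points into EmailOpen):
  P1: EmailOpen <- AdSpend -> WebVisits -> StoreType
  P2: EmailOpen <- AdSpend -> WebVisits -> PriorPurchase <- BrandLoyalty -> StoreType
  P3: EmailOpen <- AdSpend -> PriorPurchase <- BrandLoyalty -> StoreType
  P4: EmailOpen <- AdSpend -> PriorPurchase <- WebVisits -> StoreType
Condition 1 (no descendant of EmailOpen in the set): FAILS — PriorPurchase is a descendant of EmailOpen.
Condition 2 (every backdoor path blocked by {AdSpend, PriorPurchase}):
  P1: blocked at fork node AdSpend ∈ conditioning set.
  P2: blocked at fork node AdSpend ∈ conditioning set.
  P3: blocked at fork node AdSpend ∈ conditioning set.
  P4: blocked at fork node AdSpend ∈ conditioning set.
{AdSpend, PriorPurchase} does not satisfy the backdoor criterion.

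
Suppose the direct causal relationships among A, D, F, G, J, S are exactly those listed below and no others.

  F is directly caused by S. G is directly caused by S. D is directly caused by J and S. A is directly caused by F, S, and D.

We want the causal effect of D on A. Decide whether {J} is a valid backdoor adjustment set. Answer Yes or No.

Backdoor paths from D to A (paths whose first edge points into D):
  P1: D <- S -> F -> A
  P2: D <- S -> A
Condition 1 (no descendant of D in the set): holds — descendants of D are {A}; none are in {J}.
Condition 2 (every backdoor path blocked by {J}):
  P1: open — no interior node is in the conditioning set.
  P2: open — no interior node is in the conditioning set.
{J} does not satisfy the backdoor criterion.

No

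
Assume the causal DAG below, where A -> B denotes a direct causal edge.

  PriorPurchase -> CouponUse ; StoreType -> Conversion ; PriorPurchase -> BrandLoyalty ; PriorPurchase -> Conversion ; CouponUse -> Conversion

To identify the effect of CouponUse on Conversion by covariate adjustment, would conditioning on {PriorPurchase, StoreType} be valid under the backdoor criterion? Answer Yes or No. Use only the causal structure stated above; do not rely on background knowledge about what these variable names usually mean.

Yes

Backdoor paths from CouponUse to Conversion (paths whose first edge points into CouponUse):
  P1: CouponUse <- PriorPurchase -> Conversion
Condition 1 (no descendant of CouponUse in the set): holds — descendants of CouponUse are {Conversion}; none are in {PriorPurchase, StoreType}.
Condition 2 (every backdoor path blocked by {PriorPurchase, StoreType}):
  P1: blocked at fork node PriorPurchase ∈ conditioning set.
{PriorPurchase, StoreType} satisfies the backdoor criterion.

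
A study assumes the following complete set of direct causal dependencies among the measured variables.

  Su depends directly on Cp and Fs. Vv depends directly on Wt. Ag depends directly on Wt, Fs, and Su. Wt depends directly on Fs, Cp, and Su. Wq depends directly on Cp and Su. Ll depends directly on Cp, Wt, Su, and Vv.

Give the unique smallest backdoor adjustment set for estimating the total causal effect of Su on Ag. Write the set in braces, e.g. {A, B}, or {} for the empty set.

Variables eligible for adjustment (non-descendants of Su, excluding Su and Ag): {Cp, Fs}.
Backdoor paths from Su to Ag:
  P1: Su <- Cp -> Wt <- Fs -> Ag
  P2: Su <- Cp -> Wt -> Ag
  P3: Su <- Cp -> Ll <- Wt <- Fs -> Ag
  P4: Su <- Cp -> Ll <- Wt -> Ag
  P5: Su <- Cp -> Ll <- Vv <- Wt <- Fs -> Ag
  P6: Su <- Cp -> Ll <- Vv <- Wt -> Ag
  P7: Su <- Fs -> Wt -> Ag
  P8: Su <- Fs -> Ag
The empty set is not sufficient: P2 (Su <- Cp -> Wt -> Ag) has no collider blocking it and no conditioned non-collider, so it is open.
Try {Cp, Fs}:
  P1: blocked at fork node Cp ∈ conditioning set.
  P2: blocked at fork node Cp ∈ conditioning set.
  P3: blocked at fork node Cp ∈ conditioning set.
  P4: blocked at fork node Cp ∈ conditioning set.
  P5: blocked at fork node Cp ∈ conditioning set.
  P6: blocked at fork node Cp ∈ conditioning set.
  P7: blocked at fork node Fs ∈ conditioning set.
  P8: blocked at fork node Fs ∈ conditioning set.
{Cp, Fs} contains no descendant of Su and blocks every backdoor path.
Every element of {Cp, Fs} is needed (dropping Cp leaves P2 open; dropping Fs leaves P7 open), so no proper subset is valid.
Among all size-2 subsets of the eligible variables, only {Cp, Fs} blocks every backdoor path, so it is the unique smallest valid adjustment set.

{Cp, Fs}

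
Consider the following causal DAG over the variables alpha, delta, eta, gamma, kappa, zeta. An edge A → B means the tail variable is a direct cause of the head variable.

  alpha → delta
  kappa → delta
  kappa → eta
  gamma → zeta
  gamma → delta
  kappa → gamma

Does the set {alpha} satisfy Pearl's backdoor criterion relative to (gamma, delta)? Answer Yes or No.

Backdoor paths from gamma to delta (paths whose first edge points into gamma):
  P1: gamma <- kappa -> delta
Condition 1 (no descendant of gamma in the set): holds — descendants of gamma are {delta, zeta}; none are in {alpha}.
Condition 2 (every backdoor path blocked by {alpha}):
  P1: open — no interior node is in the conditioning set.
{alpha} does not satisfy the backdoor criterion.

No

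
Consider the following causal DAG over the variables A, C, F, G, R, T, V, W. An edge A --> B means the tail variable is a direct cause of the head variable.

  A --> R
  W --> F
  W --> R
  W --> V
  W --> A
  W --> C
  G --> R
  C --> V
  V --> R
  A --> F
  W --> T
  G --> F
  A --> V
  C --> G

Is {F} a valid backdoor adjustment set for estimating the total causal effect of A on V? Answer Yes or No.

No

Backdoor paths from A to V (paths whose first edge points into A):
  P1: A <- W -> C -> G -> R <- V
  P2: A <- W -> C -> V
  P3: A <- W -> V
  P4: A <- W -> F <- G <- C -> V
  P5: A <- W -> F <- G -> R <- V
  P6: A <- W -> R <- G <- C -> V
  P7: A <- W -> R <- V
Condition 1 (no descendant of A in the set): FAILS — F is a descendant of A.
Condition 2 (every backdoor path blocked by {F}):
  P1: blocked at collider R (neither it nor any descendant is in the conditioning set).
  P2: open — no interior node is in the conditioning set.
  P3: open — no interior node is in the conditioning set.
  P4: open — collider(s) F are conditioned on (or have a conditioned descendant) and no non-collider on the path is in the set.
  P5: blocked at collider R (neither it nor any descendant is in the conditioning set).
  P6: blocked at collider R (neither it nor any descendant is in the conditioning set).
  P7: blocked at collider R (neither it nor any descendant is in the conditioning set).
{F} does not satisfy the backdoor criterion.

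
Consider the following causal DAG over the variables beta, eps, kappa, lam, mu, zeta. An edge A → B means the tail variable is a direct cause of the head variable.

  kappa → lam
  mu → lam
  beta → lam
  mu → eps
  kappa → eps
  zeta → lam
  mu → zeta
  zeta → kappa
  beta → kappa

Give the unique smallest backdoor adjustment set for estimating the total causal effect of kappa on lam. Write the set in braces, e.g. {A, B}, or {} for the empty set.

Variables eligible for adjustment (non-descendants of kappa, excluding kappa and lam): {beta, mu, zeta}.
Backdoor paths from kappa to lam:
  P1: kappa <- zeta <- mu -> lam
  P2: kappa <- zeta -> lam
  P3: kappa <- beta -> lam
The empty set is not sufficient: P1 (kappa <- zeta <- mu -> lam) has no collider blocking it and no conditioned non-collider, so it is open.
Try {beta, zeta}:
  P1: blocked at chain node zeta ∈ conditioning set.
  P2: blocked at fork node zeta ∈ conditioning set.
  P3: blocked at fork node beta ∈ conditioning set.
{beta, zeta} contains no descendant of kappa and blocks every backdoor path.
Every element of {beta, zeta} is needed (dropping beta leaves P3 open; dropping zeta leaves P1 open), so no proper subset is valid.
Among all size-2 subsets of the eligible variables, only {beta, zeta} blocks every backdoor path, so it is the unique smallest valid adjustment set.

{beta, zeta}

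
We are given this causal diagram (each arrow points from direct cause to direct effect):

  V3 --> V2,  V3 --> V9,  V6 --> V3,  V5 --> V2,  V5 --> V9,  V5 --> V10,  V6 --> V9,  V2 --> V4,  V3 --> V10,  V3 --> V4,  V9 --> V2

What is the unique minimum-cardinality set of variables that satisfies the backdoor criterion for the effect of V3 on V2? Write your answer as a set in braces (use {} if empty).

Variables eligible for adjustment (non-descendants of V3, excluding V3 and V2): {V5, V6}.
Backdoor paths from V3 to V2:
  P1: V3 <- V6 -> V9 <- V5 -> V2
  P2: V3 <- V6 -> V9 -> V2
The empty set is not sufficient: P2 (V3 <- V6 -> V9 -> V2) has no collider blocking it and no conditioned non-collider, so it is open.
Try {V6}:
  P1: blocked at fork node V6 ∈ conditioning set.
  P2: blocked at fork node V6 ∈ conditioning set.
{V6} contains no descendant of V3 and blocks every backdoor path.
No other singleton works — e.g. {V5} leaves P2 open — so {V6} is the unique smallest valid adjustment set.

{V6}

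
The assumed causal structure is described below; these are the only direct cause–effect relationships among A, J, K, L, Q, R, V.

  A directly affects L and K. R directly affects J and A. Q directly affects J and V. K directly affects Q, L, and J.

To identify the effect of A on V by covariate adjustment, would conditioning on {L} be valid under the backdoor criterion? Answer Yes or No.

Backdoor paths from A to V (paths whose first edge points into A):
  P1: A <- R -> J <- K -> Q -> V
  P2: A <- R -> J <- Q -> V
Condition 1 (no descendant of A in the set): FAILS — L is a descendant of A.
Condition 2 (every backdoor path blocked by {L}):
  P1: blocked at collider J (neither it nor any descendant is in the conditioning set).
  P2: blocked at collider J (neither it nor any descendant is in the conditioning set).
{L} does not satisfy the backdoor criterion.

No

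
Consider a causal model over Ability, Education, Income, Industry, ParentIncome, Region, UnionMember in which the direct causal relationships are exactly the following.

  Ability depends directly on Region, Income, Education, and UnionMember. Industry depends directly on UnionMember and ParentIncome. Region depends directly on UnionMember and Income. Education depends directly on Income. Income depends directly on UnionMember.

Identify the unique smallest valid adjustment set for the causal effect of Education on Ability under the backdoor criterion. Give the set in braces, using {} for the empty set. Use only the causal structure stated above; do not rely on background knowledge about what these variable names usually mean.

{Income}

Variables eligible for adjustment (non-descendants of Education, excluding Education and Ability): {Income, Industry, ParentIncome, Region, UnionMember}.
Backdoor paths from Education to Ability:
  P1: Education <- Income <- UnionMember -> Region -> Ability
  P2: Education <- Income <- UnionMember -> Ability
  P3: Education <- Income -> Region <- UnionMember -> Ability
  P4: Education <- Income -> Region -> Ability
  P5: Education <- Income -> Ability
The empty set is not sufficient: P1 (Education <- Income <- UnionMember -> Region -> Ability) has no collider blocking it and no conditioned non-collider, so it is open.
Try {Income}:
  P1: blocked at chain node Income ∈ conditioning set.
  P2: blocked at chain node Income ∈ conditioning set.
  P3: blocked at fork node Income ∈ conditioning set.
  P4: blocked at fork node Income ∈ conditioning set.
  P5: blocked at fork node Income ∈ conditioning set.
{Income} contains no descendant of Education and blocks every backdoor path.
No other singleton works — e.g. {ParentIncome} leaves P1 open — so {Income} is the unique smallest valid adjustment set.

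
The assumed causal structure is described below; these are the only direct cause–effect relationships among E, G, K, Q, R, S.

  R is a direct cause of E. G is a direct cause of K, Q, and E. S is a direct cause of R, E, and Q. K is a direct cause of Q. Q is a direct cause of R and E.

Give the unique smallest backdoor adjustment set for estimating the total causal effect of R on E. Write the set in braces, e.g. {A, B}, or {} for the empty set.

Variables eligible for adjustment (non-descendants of R, excluding R and E): {G, K, Q, S}.
Backdoor paths from R to E:
  P1: R <- S -> Q <- G -> E
  P2: R <- S -> Q <- K <- G -> E
  P3: R <- S -> Q -> E
  P4: R <- S -> E
  P5: R <- Q <- S -> E
  P6: R <- Q <- G -> E
  P7: R <- Q <- K <- G -> E
  P8: R <- Q -> E
The empty set is not sufficient: P3 (R <- S -> Q -> E) has no collider blocking it and no conditioned non-collider, so it is open.
Try {Q, S}:
  P1: blocked at fork node S ∈ conditioning set.
  P2: blocked at fork node S ∈ conditioning set.
  P3: blocked at fork node S ∈ conditioning set.
  P4: blocked at fork node S ∈ conditioning set.
  P5: blocked at chain node Q ∈ conditioning set.
  P6: blocked at chain node Q ∈ conditioning set.
  P7: blocked at chain node Q ∈ conditioning set.
  P8: blocked at fork node Q ∈ conditioning set.
{Q, S} contains no descendant of R and blocks every backdoor path.
Every element of {Q, S} is needed (dropping Q leaves P6 open; dropping S leaves P1 open), so no proper subset is valid.
Among all size-2 subsets of the eligible variables, only {Q, S} blocks every backdoor path, so it is the unique smallest valid adjustment set.

{Q, S}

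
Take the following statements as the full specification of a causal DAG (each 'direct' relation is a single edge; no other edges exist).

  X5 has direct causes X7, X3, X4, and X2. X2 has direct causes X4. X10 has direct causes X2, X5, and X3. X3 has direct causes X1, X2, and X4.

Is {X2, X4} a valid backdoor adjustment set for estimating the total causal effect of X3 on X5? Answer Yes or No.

Yes

Backdoor paths from X3 to X5 (paths whose first edge points into X3):
  P1: X3 <- X4 -> X2 -> X5
  P2: X3 <- X4 -> X2 -> X10 <- X5
  P3: X3 <- X4 -> X5
  P4: X3 <- X2 <- X4 -> X5
  P5: X3 <- X2 -> X5
  P6: X3 <- X2 -> X10 <- X5
Condition 1 (no descendant of X3 in the set): holds — descendants of X3 are {X10, X5}; none are in {X2, X4}.
Condition 2 (every backdoor path blocked by {X2, X4}):
  P1: blocked at fork node X4 ∈ conditioning set.
  P2: blocked at fork node X4 ∈ conditioning set.
  P3: blocked at fork node X4 ∈ conditioning set.
  P4: blocked at chain node X2 ∈ conditioning set.
  P5: blocked at fork node X2 ∈ conditioning set.
  P6: blocked at fork node X2 ∈ conditioning set.
{X2, X4} satisfies the backdoor criterion.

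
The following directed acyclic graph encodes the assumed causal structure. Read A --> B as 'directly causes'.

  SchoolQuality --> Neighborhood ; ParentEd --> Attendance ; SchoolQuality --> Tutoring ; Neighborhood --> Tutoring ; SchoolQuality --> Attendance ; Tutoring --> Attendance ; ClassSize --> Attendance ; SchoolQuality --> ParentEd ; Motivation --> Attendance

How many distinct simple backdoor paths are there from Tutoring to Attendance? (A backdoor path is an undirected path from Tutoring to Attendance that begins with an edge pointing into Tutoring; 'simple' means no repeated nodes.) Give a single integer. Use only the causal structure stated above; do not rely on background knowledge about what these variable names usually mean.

A backdoor path from Tutoring to Attendance is any simple undirected path whose first edge points into Tutoring (i.e. leaves Tutoring via a parent).
Parents of Tutoring: {Neighborhood, SchoolQuality}.
Enumerating:
  P1: Tutoring <- SchoolQuality -> ParentEd -> Attendance
  P2: Tutoring <- SchoolQuality -> Attendance
  P3: Tutoring <- Neighborhood <- SchoolQuality -> ParentEd -> Attendance
  P4: Tutoring <- Neighborhood <- SchoolQuality -> Attendance
That exhausts the simple backdoor paths. Count: 4.

4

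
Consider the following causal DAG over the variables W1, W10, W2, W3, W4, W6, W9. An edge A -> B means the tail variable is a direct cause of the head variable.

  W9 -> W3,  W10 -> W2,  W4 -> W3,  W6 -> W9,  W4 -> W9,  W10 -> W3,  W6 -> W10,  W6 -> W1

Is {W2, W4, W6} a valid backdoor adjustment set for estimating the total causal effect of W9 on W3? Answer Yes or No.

Yes

Backdoor paths from W9 to W3 (paths whose first edge points into W9):
  P1: W9 <- W4 -> W3
  P2: W9 <- W6 -> W10 -> W3
Condition 1 (no descendant of W9 in the set): holds — descendants of W9 are {W3}; none are in {W2, W4, W6}.
Condition 2 (every backdoor path blocked by {W2, W4, W6}):
  P1: blocked at fork node W4 ∈ conditioning set.
  P2: blocked at fork node W6 ∈ conditioning set.
{W2, W4, W6} satisfies the backdoor criterion.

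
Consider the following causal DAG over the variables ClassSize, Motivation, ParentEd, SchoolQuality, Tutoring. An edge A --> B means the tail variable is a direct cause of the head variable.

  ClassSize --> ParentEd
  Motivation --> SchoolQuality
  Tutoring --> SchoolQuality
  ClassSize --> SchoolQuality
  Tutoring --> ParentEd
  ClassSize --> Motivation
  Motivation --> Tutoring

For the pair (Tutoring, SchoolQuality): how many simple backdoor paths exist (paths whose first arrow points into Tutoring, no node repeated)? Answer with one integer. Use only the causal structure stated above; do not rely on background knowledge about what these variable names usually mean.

2

A backdoor path from Tutoring to SchoolQuality is any simple undirected path whose first edge points into Tutoring (i.e. leaves Tutoring via a parent).
Parents of Tutoring: {Motivation}.
Enumerating:
  P1: Tutoring <- Motivation <- ClassSize -> SchoolQuality
  P2: Tutoring <- Motivation -> SchoolQuality
That exhausts the simple backdoor paths. Count: 2.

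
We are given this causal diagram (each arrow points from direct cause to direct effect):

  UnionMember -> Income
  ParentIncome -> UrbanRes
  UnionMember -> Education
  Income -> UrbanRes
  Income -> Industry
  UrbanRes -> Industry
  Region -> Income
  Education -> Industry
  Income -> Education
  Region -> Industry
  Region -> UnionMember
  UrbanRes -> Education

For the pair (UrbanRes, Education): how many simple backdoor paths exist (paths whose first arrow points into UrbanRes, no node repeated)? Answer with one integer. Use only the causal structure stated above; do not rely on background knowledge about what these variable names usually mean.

7

A backdoor path from UrbanRes to Education is any simple undirected path whose first edge points into UrbanRes (i.e. leaves UrbanRes via a parent).
Parents of UrbanRes: {Income, ParentIncome}.
Enumerating:
  P1: UrbanRes <- Income <- Region -> UnionMember -> Education
  P2: UrbanRes <- Income <- Region -> Industry <- Education
  P3: UrbanRes <- Income <- UnionMember <- Region -> Industry <- Education
  P4: UrbanRes <- Income <- UnionMember -> Education
  P5: UrbanRes <- Income -> Education
  P6: UrbanRes <- Income -> Industry <- Region -> UnionMember -> Education
  P7: UrbanRes <- Income -> Industry <- Education
That exhausts the simple backdoor paths. Count: 7.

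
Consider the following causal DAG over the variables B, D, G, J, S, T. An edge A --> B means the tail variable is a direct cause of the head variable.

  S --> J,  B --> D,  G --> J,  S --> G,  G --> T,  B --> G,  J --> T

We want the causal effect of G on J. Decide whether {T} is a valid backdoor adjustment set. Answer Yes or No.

Backdoor paths from G to J (paths whose first edge points into G):
  P1: G <- S -> J
Condition 1 (no descendant of G in the set): FAILS — T is a descendant of G.
Condition 2 (every backdoor path blocked by {T}):
  P1: open — no interior node is in the conditioning set.
{T} does not satisfy the backdoor criterion.

No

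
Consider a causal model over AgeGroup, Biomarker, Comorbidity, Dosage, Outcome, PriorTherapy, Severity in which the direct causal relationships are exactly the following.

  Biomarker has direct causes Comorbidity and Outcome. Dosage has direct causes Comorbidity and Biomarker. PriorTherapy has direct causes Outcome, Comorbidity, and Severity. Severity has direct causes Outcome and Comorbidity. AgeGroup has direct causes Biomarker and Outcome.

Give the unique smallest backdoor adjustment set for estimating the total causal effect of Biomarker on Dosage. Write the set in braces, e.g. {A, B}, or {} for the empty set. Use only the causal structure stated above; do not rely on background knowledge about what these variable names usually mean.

{Comorbidity}

Variables eligible for adjustment (non-descendants of Biomarker, excluding Biomarker and Dosage): {Comorbidity, Outcome, PriorTherapy, Severity}.
Backdoor paths from Biomarker to Dosage:
  P1: Biomarker <- Outcome -> Severity <- Comorbidity -> Dosage
  P2: Biomarker <- Outcome -> Severity -> PriorTherapy <- Comorbidity -> Dosage
  P3: Biomarker <- Outcome -> PriorTherapy <- Comorbidity -> Dosage
  P4: Biomarker <- Outcome -> PriorTherapy <- Severity <- Comorbidity -> Dosage
  P5: Biomarker <- Comorbidity -> Dosage
The empty set is not sufficient: P5 (Biomarker <- Comorbidity -> Dosage) has no collider blocking it and no conditioned non-collider, so it is open.
Try {Comorbidity}:
  P1: blocked at collider Severity (neither it nor any descendant is in the conditioning set).
  P2: blocked at collider PriorTherapy (neither it nor any descendant is in the conditioning set).
  P3: blocked at collider PriorTherapy (neither it nor any descendant is in the conditioning set).
  P4: blocked at collider PriorTherapy (neither it nor any descendant is in the conditioning set).
  P5: blocked at fork node Comorbidity ∈ conditioning set.
{Comorbidity} contains no descendant of Biomarker and blocks every backdoor path.
No other singleton works — e.g. {Outcome} leaves P5 open — so {Comorbidity} is the unique smallest valid adjustment set.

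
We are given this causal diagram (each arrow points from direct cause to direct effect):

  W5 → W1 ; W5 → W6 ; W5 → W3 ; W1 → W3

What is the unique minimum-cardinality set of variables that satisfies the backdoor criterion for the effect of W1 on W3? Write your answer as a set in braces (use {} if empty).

{W5}

Variables eligible for adjustment (non-descendants of W1, excluding W1 and W3): {W5, W6}.
Backdoor paths from W1 to W3:
  P1: W1 <- W5 -> W3
The empty set is not sufficient: P1 (W1 <- W5 -> W3) has no collider blocking it and no conditioned non-collider, so it is open.
Try {W5}:
  P1: blocked at fork node W5 ∈ conditioning set.
{W5} contains no descendant of W1 and blocks every backdoor path.
No other singleton works — e.g. {W6} leaves P1 open — so {W5} is the unique smallest valid adjustment set.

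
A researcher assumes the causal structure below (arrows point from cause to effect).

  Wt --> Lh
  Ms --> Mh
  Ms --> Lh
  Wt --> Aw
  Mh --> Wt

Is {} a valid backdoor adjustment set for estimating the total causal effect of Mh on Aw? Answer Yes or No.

Yes

Backdoor paths from Mh to Aw (paths whose first edge points into Mh):
  P1: Mh <- Ms -> Lh <- Wt -> Aw
Condition 1 (no descendant of Mh in the set): holds — descendants of Mh are {Aw, Lh, Wt}; none are in {}.
Condition 2 (every backdoor path blocked by {}):
  P1: blocked at collider Lh (neither it nor any descendant is in the conditioning set).
{} satisfies the backdoor criterion.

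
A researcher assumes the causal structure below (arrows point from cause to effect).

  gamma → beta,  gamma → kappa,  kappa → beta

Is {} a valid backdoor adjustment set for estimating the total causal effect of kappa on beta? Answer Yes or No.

No

Backdoor paths from kappa to beta (paths whose first edge points into kappa):
  P1: kappa <- gamma -> beta
Condition 1 (no descendant of kappa in the set): holds — descendants of kappa are {beta}; none are in {}.
Condition 2 (every backdoor path blocked by {}):
  P1: open — no interior node is in the conditioning set.
{} does not satisfy the backdoor criterion.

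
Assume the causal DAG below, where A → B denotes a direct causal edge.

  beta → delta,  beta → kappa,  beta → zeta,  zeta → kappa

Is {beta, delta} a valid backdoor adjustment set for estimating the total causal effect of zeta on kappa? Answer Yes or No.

Backdoor paths from zeta to kappa (paths whose first edge points into zeta):
  P1: zeta <- beta -> kappa
Condition 1 (no descendant of zeta in the set): holds — descendants of zeta are {kappa}; none are in {beta, delta}.
Condition 2 (every backdoor path blocked by {beta, delta}):
  P1: blocked at fork node beta ∈ conditioning set.
{beta, delta} satisfies the backdoor criterion.

Yes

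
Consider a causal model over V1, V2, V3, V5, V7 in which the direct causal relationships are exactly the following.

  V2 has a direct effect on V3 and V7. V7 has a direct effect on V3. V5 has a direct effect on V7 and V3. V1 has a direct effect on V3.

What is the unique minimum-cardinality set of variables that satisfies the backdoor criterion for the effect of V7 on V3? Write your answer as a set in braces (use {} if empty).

Variables eligible for adjustment (non-descendants of V7, excluding V7 and V3): {V1, V2, V5}.
Backdoor paths from V7 to V3:
  P1: V7 <- V5 -> V3
  P2: V7 <- V2 -> V3
The empty set is not sufficient: P1 (V7 <- V5 -> V3) has no collider blocking it and no conditioned non-collider, so it is open.
Try {V2, V5}:
  P1: blocked at fork node V5 ∈ conditioning set.
  P2: blocked at fork node V2 ∈ conditioning set.
{V2, V5} contains no descendant of V7 and blocks every backdoor path.
Every element of {V2, V5} is needed (dropping V2 leaves P2 open; dropping V5 leaves P1 open), so no proper subset is valid.
Among all size-2 subsets of the eligible variables, only {V2, V5} blocks every backdoor path, so it is the unique smallest valid adjustment set.

{V2, V5}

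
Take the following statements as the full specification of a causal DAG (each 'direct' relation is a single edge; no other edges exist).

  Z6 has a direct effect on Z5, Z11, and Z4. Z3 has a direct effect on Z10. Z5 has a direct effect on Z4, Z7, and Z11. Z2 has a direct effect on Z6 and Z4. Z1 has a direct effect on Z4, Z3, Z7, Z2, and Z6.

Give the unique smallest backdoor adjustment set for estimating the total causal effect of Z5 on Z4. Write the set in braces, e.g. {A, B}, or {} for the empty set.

Variables eligible for adjustment (non-descendants of Z5, excluding Z5 and Z4): {Z1, Z10, Z2, Z3, Z6}.
Backdoor paths from Z5 to Z4:
  P1: Z5 <- Z6 <- Z1 -> Z2 -> Z4
  P2: Z5 <- Z6 <- Z1 -> Z4
  P3: Z5 <- Z6 <- Z2 <- Z1 -> Z4
  P4: Z5 <- Z6 <- Z2 -> Z4
  P5: Z5 <- Z6 -> Z4
The empty set is not sufficient: P1 (Z5 <- Z6 <- Z1 -> Z2 -> Z4) has no collider blocking it and no conditioned non-collider, so it is open.
Try {Z6}:
  P1: blocked at chain node Z6 ∈ conditioning set.
  P2: blocked at chain node Z6 ∈ conditioning set.
  P3: blocked at chain node Z6 ∈ conditioning set.
  P4: blocked at chain node Z6 ∈ conditioning set.
  P5: blocked at fork node Z6 ∈ conditioning set.
{Z6} contains no descendant of Z5 and blocks every backdoor path.
No other singleton works — e.g. {Z1} leaves P4 open — so {Z6} is the unique smallest valid adjustment set.

{Z6}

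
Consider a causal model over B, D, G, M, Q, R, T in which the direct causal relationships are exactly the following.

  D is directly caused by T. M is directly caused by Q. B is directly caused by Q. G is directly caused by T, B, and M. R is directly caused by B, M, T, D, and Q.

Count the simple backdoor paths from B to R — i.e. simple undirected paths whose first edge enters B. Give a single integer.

A backdoor path from B to R is any simple undirected path whose first edge points into B (i.e. leaves B via a parent).
Parents of B: {Q}.
Enumerating:
  P1: B <- Q -> M -> G <- T -> D -> R
  P2: B <- Q -> M -> G <- T -> R
  P3: B <- Q -> M -> R
  P4: B <- Q -> R
That exhausts the simple backdoor paths. Count: 4.

4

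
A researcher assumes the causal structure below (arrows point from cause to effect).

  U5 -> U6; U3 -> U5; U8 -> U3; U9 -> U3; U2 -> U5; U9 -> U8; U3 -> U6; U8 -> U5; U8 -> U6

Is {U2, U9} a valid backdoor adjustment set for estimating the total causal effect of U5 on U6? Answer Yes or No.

Backdoor paths from U5 to U6 (paths whose first edge points into U5):
  P1: U5 <- U8 <- U9 -> U3 -> U6
  P2: U5 <- U8 -> U3 -> U6
  P3: U5 <- U8 -> U6
  P4: U5 <- U3 <- U9 -> U8 -> U6
  P5: U5 <- U3 <- U8 -> U6
  P6: U5 <- U3 -> U6
Condition 1 (no descendant of U5 in the set): holds — descendants of U5 are {U6}; none are in {U2, U9}.
Condition 2 (every backdoor path blocked by {U2, U9}):
  P1: blocked at fork node U9 ∈ conditioning set.
  P2: open — no interior node is in the conditioning set.
  P3: open — no interior node is in the conditioning set.
  P4: blocked at fork node U9 ∈ conditioning set.
  P5: open — no interior node is in the conditioning set.
  P6: open — no interior node is in the conditioning set.
{U2, U9} does not satisfy the backdoor criterion.

No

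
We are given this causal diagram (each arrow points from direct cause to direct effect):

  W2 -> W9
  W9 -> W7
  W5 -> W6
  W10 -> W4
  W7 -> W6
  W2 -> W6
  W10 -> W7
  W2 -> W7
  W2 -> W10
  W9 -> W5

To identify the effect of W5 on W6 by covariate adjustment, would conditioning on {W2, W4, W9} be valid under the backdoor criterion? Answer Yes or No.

Backdoor paths from W5 to W6 (paths whose first edge points into W5):
  P1: W5 <- W9 <- W2 -> W10 -> W7 -> W6
  P2: W5 <- W9 <- W2 -> W7 -> W6
  P3: W5 <- W9 <- W2 -> W6
  P4: W5 <- W9 -> W7 <- W2 -> W6
  P5: W5 <- W9 -> W7 <- W10 <- W2 -> W6
  P6: W5 <- W9 -> W7 -> W6
Condition 1 (no descendant of W5 in the set): holds — descendants of W5 are {W6}; none are in {W2, W4, W9}.
Condition 2 (every backdoor path blocked by {W2, W4, W9}):
  P1: blocked at chain node W9 ∈ conditioning set.
  P2: blocked at chain node W9 ∈ conditioning set.
  P3: blocked at chain node W9 ∈ conditioning set.
  P4: blocked at fork node W9 ∈ conditioning set.
  P5: blocked at fork node W9 ∈ conditioning set.
  P6: blocked at fork node W9 ∈ conditioning set.
{W2, W4, W9} satisfies the backdoor criterion.

Yes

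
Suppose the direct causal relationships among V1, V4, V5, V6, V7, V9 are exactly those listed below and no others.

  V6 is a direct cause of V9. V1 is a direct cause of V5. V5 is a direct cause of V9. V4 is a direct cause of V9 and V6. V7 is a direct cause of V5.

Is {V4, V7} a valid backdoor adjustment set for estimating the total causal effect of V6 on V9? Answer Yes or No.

Backdoor paths from V6 to V9 (paths whose first edge points into V6):
  P1: V6 <- V4 -> V9
Condition 1 (no descendant of V6 in the set): holds — descendants of V6 are {V9}; none are in {V4, V7}.
Condition 2 (every backdoor path blocked by {V4, V7}):
  P1: blocked at fork node V4 ∈ conditioning set.
{V4, V7} satisfies the backdoor criterion.

Yes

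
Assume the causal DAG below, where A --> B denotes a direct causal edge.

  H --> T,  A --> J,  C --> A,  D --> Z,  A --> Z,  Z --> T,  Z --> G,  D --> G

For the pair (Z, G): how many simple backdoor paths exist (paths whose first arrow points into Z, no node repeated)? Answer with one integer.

1

A backdoor path from Z to G is any simple undirected path whose first edge points into Z (i.e. leaves Z via a parent).
Parents of Z: {A, D}.
Enumerating:
  P1: Z <- D -> G
That exhausts the simple backdoor paths. Count: 1.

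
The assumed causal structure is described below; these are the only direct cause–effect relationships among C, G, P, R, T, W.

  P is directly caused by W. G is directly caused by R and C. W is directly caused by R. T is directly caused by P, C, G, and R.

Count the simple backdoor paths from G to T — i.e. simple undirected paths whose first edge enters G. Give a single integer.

A backdoor path from G to T is any simple undirected path whose first edge points into G (i.e. leaves G via a parent).
Parents of G: {C, R}.
Enumerating:
  P1: G <- C -> T
  P2: G <- R -> W -> P -> T
  P3: G <- R -> T
That exhausts the simple backdoor paths. Count: 3.

3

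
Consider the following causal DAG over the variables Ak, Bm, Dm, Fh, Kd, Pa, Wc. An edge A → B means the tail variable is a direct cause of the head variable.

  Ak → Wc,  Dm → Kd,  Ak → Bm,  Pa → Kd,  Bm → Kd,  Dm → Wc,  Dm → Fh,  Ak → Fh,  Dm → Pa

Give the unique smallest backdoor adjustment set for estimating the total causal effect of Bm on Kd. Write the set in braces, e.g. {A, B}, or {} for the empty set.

{}

Variables eligible for adjustment (non-descendants of Bm, excluding Bm and Kd): {Ak, Dm, Fh, Pa, Wc}.
Backdoor paths from Bm to Kd:
  P1: Bm <- Ak -> Fh <- Dm -> Pa -> Kd
  P2: Bm <- Ak -> Fh <- Dm -> Kd
  P3: Bm <- Ak -> Wc <- Dm -> Pa -> Kd
  P4: Bm <- Ak -> Wc <- Dm -> Kd
Each backdoor path contains an unconditioned collider, so every path is already blocked with the empty conditioning set:
  P1: blocked at collider Fh (neither it nor any descendant is in the conditioning set).
  P2: blocked at collider Fh (neither it nor any descendant is in the conditioning set).
  P3: blocked at collider Wc (neither it nor any descendant is in the conditioning set).
  P4: blocked at collider Wc (neither it nor any descendant is in the conditioning set).
The empty set is therefore the unique smallest valid set.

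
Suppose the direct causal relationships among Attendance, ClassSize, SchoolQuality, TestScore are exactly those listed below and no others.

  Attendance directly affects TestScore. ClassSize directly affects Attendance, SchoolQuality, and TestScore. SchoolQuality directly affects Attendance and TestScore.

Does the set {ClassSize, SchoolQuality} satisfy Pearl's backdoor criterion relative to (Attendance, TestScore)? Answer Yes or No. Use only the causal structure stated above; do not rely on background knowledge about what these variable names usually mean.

Yes

Backdoor paths from Attendance to TestScore (paths whose first edge points into Attendance):
  P1: Attendance <- ClassSize -> SchoolQuality -> TestScore
  P2: Attendance <- ClassSize -> TestScore
  P3: Attendance <- SchoolQuality <- ClassSize -> TestScore
  P4: Attendance <- SchoolQuality -> TestScore
Condition 1 (no descendant of Attendance in the set): holds — descendants of Attendance are {TestScore}; none are in {ClassSize, SchoolQuality}.
Condition 2 (every backdoor path blocked by {ClassSize, SchoolQuality}):
  P1: blocked at fork node ClassSize ∈ conditioning set.
  P2: blocked at fork node ClassSize ∈ conditioning set.
  P3: blocked at chain node SchoolQuality ∈ conditioning set.
  P4: blocked at fork node SchoolQuality ∈ conditioning set.
{ClassSize, SchoolQuality} satisfies the backdoor criterion.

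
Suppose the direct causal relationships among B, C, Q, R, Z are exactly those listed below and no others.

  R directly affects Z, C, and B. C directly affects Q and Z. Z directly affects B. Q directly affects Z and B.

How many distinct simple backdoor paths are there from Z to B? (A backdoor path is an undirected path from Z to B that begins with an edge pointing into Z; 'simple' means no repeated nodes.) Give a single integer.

6

A backdoor path from Z to B is any simple undirected path whose first edge points into Z (i.e. leaves Z via a parent).
Parents of Z: {C, Q, R}.
Enumerating:
  P1: Z <- R -> C -> Q -> B
  P2: Z <- R -> B
  P3: Z <- C <- R -> B
  P4: Z <- C -> Q -> B
  P5: Z <- Q <- C <- R -> B
  P6: Z <- Q -> B
That exhausts the simple backdoor paths. Count: 6.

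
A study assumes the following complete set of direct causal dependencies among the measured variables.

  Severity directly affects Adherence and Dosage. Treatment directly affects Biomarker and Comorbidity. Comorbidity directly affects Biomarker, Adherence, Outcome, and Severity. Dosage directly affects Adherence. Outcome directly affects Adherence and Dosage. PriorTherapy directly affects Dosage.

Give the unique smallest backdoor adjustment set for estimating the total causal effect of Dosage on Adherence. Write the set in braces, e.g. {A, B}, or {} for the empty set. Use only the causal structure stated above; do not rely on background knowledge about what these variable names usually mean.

{Outcome, Severity}

Variables eligible for adjustment (non-descendants of Dosage, excluding Dosage and Adherence): {Biomarker, Comorbidity, Outcome, PriorTherapy, Severity, Treatment}.
Backdoor paths from Dosage to Adherence:
  P1: Dosage <- Outcome <- Comorbidity -> Severity -> Adherence
  P2: Dosage <- Outcome <- Comorbidity -> Adherence
  P3: Dosage <- Outcome -> Adherence
  P4: Dosage <- Severity <- Comorbidity -> Outcome -> Adherence
  P5: Dosage <- Severity <- Comorbidity -> Adherence
  P6: Dosage <- Severity -> Adherence
The empty set is not sufficient: P1 (Dosage <- Outcome <- Comorbidity -> Severity -> Adherence) has no collider blocking it and no conditioned non-collider, so it is open.
Try {Outcome, Severity}:
  P1: blocked at chain node Outcome ∈ conditioning set.
  P2: blocked at chain node Outcome ∈ conditioning set.
  P3: blocked at fork node Outcome ∈ conditioning set.
  P4: blocked at chain node Severity ∈ conditioning set.
  P5: blocked at chain node Severity ∈ conditioning set.
  P6: blocked at fork node Severity ∈ conditioning set.
{Outcome, Severity} contains no descendant of Dosage and blocks every backdoor path.
Every element of {Outcome, Severity} is needed (dropping Outcome leaves P2 open; dropping Severity leaves P5 open), so no proper subset is valid.
Among all size-2 subsets of the eligible variables, only {Outcome, Severity} blocks every backdoor path, so it is the unique smallest valid adjustment set.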